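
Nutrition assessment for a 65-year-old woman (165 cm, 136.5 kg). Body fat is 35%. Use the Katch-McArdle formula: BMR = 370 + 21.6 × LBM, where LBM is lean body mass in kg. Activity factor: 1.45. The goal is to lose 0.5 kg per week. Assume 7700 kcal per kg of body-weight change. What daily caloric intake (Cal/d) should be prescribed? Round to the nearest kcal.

LBM = 136.5 × (1 − 0.35) = 88.725 kg. Katch-McArdle: BMR = 370 + 21.6 × 88.725 = 2286.46 kcal/day.
TEE = 2286.46 × 1.45 = 3315.367 kcal/day.
Required daily deficit = 0.5 × 7700 ÷ 7 = 550 kcal/day.
Target intake = 3315.367 − 550 = 2765.367 kcal/day.

2765 Cal/d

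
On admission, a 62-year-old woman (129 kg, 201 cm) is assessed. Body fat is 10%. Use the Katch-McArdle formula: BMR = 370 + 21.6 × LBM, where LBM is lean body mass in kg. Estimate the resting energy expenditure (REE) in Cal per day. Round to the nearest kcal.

2878 Cal per day

LBM = 129 × (1 − 0.1) = 116.1 kg. Katch-McArdle: BMR = 370 + 21.6 × 116.1 = 2877.76 kcal/day.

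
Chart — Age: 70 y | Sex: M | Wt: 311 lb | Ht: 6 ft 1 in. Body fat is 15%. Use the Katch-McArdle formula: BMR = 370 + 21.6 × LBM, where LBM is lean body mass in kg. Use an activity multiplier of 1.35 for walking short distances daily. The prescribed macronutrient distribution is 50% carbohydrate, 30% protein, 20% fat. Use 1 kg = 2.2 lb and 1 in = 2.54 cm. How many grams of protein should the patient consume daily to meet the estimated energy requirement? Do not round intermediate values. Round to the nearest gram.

300 g/day

Convert to metric: weight = 311 ÷ 2.2 = 141.3636 kg; height = (6×12 + 1) × 2.54 = 73 × 2.54 = 185.42 cm.
LBM = 141.3636 × (1 − 0.15) = 120.1591 kg. Katch-McArdle: BMR = 370 + 21.6 × 120.1591 = 2965.4364 kcal/day.
TEE = 2965.4364 × 1.35 = 4003.3391 kcal/day.
Protein energy = 30% × 4003.3391 = 1201.0017 kcal.
Protein = 1201.0017 ÷ 4 kcal/g = 300.2504 g.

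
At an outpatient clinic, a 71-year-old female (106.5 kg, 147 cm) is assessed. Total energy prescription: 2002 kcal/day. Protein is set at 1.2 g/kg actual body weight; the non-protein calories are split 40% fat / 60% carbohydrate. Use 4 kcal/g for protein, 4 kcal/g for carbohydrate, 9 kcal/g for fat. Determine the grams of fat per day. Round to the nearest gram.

66 g/day

Protein = 1.2 × 106.5 = 127.8 g → 127.8 × 4 = 511.2 kcal.
Non-protein calories = 2002 − 511.2 = 1490.8 kcal.
Fat: 40% × 1490.8 = 596.32 kcal; carbohydrate: 894.48 kcal.
Fat: 596.32 kcal ÷ 9 kcal/g = 66.2578 g.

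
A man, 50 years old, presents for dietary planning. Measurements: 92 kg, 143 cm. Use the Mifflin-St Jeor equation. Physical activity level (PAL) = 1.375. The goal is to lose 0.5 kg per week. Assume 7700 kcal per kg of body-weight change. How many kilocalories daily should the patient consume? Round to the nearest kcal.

1607 kilocalories daily

Mifflin-St Jeor (male): BMR = 10(92) + 6.25(143) − 5(50) + 5 = 920 + 893.75 − 250 + 5 = 1568.75 kcal/day.
TEE = 1568.75 × 1.375 = 2157.0313 kcal/day.
Required daily deficit = 0.5 × 7700 ÷ 7 = 550 kcal/day.
Target intake = 2157.0313 − 550 = 1607.0313 kcal/day.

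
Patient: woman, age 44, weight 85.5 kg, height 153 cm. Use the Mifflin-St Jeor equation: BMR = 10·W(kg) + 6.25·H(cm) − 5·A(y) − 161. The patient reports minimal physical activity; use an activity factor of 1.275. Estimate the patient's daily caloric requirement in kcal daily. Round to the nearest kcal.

1824 kcal daily

Mifflin-St Jeor (female): BMR = 10(85.5) + 6.25(153) − 5(44) − 161 = 855 + 956.25 − 220 − 161 = 1430.25 kcal/day.
TEE = BMR × activity factor = 1430.25 × 1.275 = 1823.5688 kcal/day.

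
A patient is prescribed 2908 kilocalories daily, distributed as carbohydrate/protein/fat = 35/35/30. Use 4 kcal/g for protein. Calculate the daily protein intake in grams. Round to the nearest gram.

Protein energy = 35% × 2908 = 1017.8 kcal.
At 4 kcal/g: 1017.8 ÷ 4 = 254.45 g.

254 g/day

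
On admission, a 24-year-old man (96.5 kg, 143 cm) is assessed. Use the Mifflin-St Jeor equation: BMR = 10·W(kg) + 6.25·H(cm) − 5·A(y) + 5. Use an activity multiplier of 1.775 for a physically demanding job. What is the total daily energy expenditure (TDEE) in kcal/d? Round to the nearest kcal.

3095 kcal/d

Mifflin-St Jeor (male): BMR = 10(96.5) + 6.25(143) − 5(24) + 5 = 965 + 893.75 − 120 + 5 = 1743.75 kcal/day.
TEE = BMR × activity factor = 1743.75 × 1.775 = 3095.1563 kcal/day.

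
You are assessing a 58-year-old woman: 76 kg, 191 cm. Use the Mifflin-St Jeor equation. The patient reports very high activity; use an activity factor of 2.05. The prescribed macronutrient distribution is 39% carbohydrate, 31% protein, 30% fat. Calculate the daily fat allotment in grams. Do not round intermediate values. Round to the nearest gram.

103 g/day

Mifflin-St Jeor (female): BMR = 10(76) + 6.25(191) − 5(58) − 161 = 760 + 1193.75 − 290 − 161 = 1502.75 kcal/day.
TEE = 1502.75 × 2.05 = 3080.6375 kcal/day.
Fat energy = 30% × 3080.6375 = 924.1913 kcal.
Fat = 924.1913 ÷ 9 kcal/g = 102.6879 g.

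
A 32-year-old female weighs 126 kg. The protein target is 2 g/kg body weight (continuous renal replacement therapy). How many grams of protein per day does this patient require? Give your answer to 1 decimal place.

Protein = 2 g/kg × 126 kg = 252 g/day.

252.0 g/day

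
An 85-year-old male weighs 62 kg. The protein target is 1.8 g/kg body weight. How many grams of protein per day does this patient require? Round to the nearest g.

112 g/day

Protein = 1.8 g/kg × 62 kg = 111.6 g/day.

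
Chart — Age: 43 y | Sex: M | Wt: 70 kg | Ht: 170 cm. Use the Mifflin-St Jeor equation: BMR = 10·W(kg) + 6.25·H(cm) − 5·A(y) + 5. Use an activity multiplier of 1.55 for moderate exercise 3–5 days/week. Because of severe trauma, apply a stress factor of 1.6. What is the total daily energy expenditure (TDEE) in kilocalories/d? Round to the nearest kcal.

3850 kilocalories/d

Mifflin-St Jeor (male): BMR = 10(70) + 6.25(170) − 5(43) + 5 = 700 + 1062.5 − 215 + 5 = 1552.5 kcal/day.
TEE = BMR × activity factor = 1552.5 × 1.55 = 2406.375 kcal/day.
Apply stress factor: 2406.375 × 1.6 = 3850.2 kcal/day.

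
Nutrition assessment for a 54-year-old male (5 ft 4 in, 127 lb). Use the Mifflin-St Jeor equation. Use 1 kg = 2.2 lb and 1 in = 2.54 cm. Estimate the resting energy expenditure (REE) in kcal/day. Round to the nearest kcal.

Convert to metric: weight = 127 ÷ 2.2 = 57.7273 kg; height = (5×12 + 4) × 2.54 = 64 × 2.54 = 162.56 cm.
Mifflin-St Jeor (male): BMR = 10(57.7273) + 6.25(162.56) − 5(54) + 5 = 577.2727 + 1016 − 270 + 5 = 1328.2727 kcal/day.

1328 kcal/day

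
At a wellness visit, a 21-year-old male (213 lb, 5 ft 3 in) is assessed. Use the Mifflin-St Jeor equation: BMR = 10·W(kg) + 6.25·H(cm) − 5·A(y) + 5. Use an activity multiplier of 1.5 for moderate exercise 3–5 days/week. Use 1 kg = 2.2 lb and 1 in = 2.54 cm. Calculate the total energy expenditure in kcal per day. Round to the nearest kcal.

2802 kcal per day

Convert to metric: weight = 213 ÷ 2.2 = 96.8182 kg; height = (5×12 + 3) × 2.54 = 63 × 2.54 = 160.02 cm.
Mifflin-St Jeor (male): BMR = 10(96.8182) + 6.25(160.02) − 5(21) + 5 = 968.1818 + 1000.125 − 105 + 5 = 1868.3068 kcal/day.
TEE = BMR × activity factor = 1868.3068 × 1.5 = 2802.4602 kcal/day.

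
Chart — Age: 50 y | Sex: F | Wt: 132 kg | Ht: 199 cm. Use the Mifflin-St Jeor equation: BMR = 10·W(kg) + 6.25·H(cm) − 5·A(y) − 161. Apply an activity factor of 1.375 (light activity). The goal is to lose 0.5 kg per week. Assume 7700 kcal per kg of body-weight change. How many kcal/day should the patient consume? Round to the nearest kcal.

Mifflin-St Jeor (female): BMR = 10(132) + 6.25(199) − 5(50) − 161 = 1320 + 1243.75 − 250 − 161 = 2152.75 kcal/day.
TEE = 2152.75 × 1.375 = 2960.0313 kcal/day.
Required daily deficit = 0.5 × 7700 ÷ 7 = 550 kcal/day.
Target intake = 2960.0313 − 550 = 2410.0313 kcal/day.

2410 kcal/day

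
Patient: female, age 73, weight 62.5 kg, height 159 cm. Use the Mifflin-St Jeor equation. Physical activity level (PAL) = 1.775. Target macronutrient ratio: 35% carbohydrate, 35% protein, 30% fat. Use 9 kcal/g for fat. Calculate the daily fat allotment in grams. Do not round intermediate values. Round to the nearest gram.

65 g/day

Mifflin-St Jeor (female): BMR = 10(62.5) + 6.25(159) − 5(73) − 161 = 625 + 993.75 − 365 − 161 = 1092.75 kcal/day.
TEE = 1092.75 × 1.775 = 1939.6313 kcal/day.
Fat energy = 30% × 1939.6313 = 581.8894 kcal.
Fat = 581.8894 ÷ 9 kcal/g = 64.6544 g.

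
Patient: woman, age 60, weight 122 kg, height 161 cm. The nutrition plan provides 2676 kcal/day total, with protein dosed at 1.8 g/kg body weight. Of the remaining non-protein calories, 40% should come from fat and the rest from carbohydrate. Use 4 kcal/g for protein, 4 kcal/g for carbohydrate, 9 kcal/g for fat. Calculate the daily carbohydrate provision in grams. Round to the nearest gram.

270 g/day

Protein = 1.8 × 122 = 219.6 g → 219.6 × 4 = 878.4 kcal.
Non-protein calories = 2676 − 878.4 = 1797.6 kcal.
Fat: 40% × 1797.6 = 719.04 kcal; carbohydrate: 1078.56 kcal.
Carbohydrate: 1078.56 kcal ÷ 4 kcal/g = 269.64 g.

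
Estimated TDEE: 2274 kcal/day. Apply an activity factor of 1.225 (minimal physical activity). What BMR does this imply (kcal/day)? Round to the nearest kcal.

1856 kcal/day

BMR = TEE ÷ activity factor = 2274 ÷ 1.225 = 1856.3265 kcal/day.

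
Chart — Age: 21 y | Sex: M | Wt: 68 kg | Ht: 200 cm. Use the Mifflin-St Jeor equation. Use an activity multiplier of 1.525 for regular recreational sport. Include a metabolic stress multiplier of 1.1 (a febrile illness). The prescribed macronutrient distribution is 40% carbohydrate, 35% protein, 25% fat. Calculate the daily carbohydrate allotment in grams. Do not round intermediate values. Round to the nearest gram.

307 g/day

Mifflin-St Jeor (male): BMR = 10(68) + 6.25(200) − 5(21) + 5 = 680 + 1250 − 105 + 5 = 1830 kcal/day.
TEE = 1830 × 1.525 = 2790.75 kcal/day.
With stress factor 1.1: 2790.75 × 1.1 = 3069.825 kcal/day.
Carbohydrate energy = 40% × 3069.825 = 1227.93 kcal.
Carbohydrate = 1227.93 ÷ 4 kcal/g = 306.9825 g.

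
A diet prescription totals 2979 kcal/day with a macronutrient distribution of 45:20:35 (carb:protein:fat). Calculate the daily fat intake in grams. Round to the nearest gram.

Fat energy = 35% × 2979 = 1042.65 kcal.
At 9 kcal/g: 1042.65 ÷ 9 = 115.85 g.

116 g/day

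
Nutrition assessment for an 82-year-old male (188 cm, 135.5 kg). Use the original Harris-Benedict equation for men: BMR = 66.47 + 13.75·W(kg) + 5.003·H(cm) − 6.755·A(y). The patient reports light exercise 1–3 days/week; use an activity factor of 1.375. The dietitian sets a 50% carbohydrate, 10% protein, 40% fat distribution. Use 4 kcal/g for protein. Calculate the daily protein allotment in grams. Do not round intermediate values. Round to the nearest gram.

Harris-Benedict: BMR = 66.47 + 13.75(135.5) + 5.003(188) − 6.755(82) = 2316.249 kcal/day.
TEE = 2316.249 × 1.375 = 3184.8424 kcal/day.
Protein energy = 10% × 3184.8424 = 318.4842 kcal.
Protein = 318.4842 ÷ 4 kcal/g = 79.6211 g.

80 g/day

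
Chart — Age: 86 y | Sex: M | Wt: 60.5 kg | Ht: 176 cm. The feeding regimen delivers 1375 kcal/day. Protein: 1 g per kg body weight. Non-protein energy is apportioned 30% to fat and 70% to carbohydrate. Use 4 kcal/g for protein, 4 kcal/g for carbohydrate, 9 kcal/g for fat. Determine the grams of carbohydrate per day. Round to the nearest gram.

198 g/day

Protein = 1 × 60.5 = 60.5 g → 60.5 × 4 = 242 kcal.
Non-protein calories = 1375 − 242 = 1133 kcal.
Fat: 30% × 1133 = 339.9 kcal; carbohydrate: 793.1 kcal.
Carbohydrate: 793.1 kcal ÷ 4 kcal/g = 198.275 g.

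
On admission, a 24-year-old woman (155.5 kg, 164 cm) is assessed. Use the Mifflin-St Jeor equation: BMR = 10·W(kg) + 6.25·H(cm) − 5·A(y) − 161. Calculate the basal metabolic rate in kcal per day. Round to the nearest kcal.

2299 kcal per day

Mifflin-St Jeor (female): BMR = 10(155.5) + 6.25(164) − 5(24) − 161 = 1555 + 1025 − 120 − 161 = 2299 kcal/day.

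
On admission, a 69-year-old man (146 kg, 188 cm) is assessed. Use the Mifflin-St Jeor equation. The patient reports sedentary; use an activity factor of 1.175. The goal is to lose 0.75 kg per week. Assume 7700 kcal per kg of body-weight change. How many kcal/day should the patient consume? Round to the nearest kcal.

Mifflin-St Jeor (male): BMR = 10(146) + 6.25(188) − 5(69) + 5 = 1460 + 1175 − 345 + 5 = 2295 kcal/day.
TEE = 2295 × 1.175 = 2696.625 kcal/day.
Required daily deficit = 0.75 × 7700 ÷ 7 = 825 kcal/day.
Target intake = 2696.625 − 825 = 1871.625 kcal/day.

1872 kcal/day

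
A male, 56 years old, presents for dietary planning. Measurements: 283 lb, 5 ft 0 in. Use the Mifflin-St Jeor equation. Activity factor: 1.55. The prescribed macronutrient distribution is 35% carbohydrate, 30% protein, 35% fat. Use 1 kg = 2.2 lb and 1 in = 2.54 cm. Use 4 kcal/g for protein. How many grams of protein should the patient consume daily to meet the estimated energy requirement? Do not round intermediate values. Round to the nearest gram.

228 g/day

Convert to metric: weight = 283 ÷ 2.2 = 128.6364 kg; height = (5×12 + 0) × 2.54 = 60 × 2.54 = 152.4 cm.
Mifflin-St Jeor (male): BMR = 10(128.6364) + 6.25(152.4) − 5(56) + 5 = 1286.3636 + 952.5 − 280 + 5 = 1963.8636 kcal/day.
TEE = 1963.8636 × 1.55 = 3043.9886 kcal/day.
Protein energy = 30% × 3043.9886 = 913.1966 kcal.
Protein = 913.1966 ÷ 4 kcal/g = 228.2991 g.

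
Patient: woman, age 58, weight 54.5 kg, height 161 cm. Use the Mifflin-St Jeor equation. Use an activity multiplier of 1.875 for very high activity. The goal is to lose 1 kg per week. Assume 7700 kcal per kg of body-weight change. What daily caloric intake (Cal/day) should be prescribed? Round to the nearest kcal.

963 Cal/day

Mifflin-St Jeor (female): BMR = 10(54.5) + 6.25(161) − 5(58) − 161 = 545 + 1006.25 − 290 − 161 = 1100.25 kcal/day.
TEE = 1100.25 × 1.875 = 2062.9688 kcal/day.
Required daily deficit = 1 × 7700 ÷ 7 = 1100 kcal/day.
Target intake = 2062.9688 − 1100 = 962.9688 kcal/day.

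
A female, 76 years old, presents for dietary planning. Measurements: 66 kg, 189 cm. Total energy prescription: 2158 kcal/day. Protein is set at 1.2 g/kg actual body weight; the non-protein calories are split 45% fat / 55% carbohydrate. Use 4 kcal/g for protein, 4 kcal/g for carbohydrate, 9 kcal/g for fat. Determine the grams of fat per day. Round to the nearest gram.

Protein = 1.2 × 66 = 79.2 g → 79.2 × 4 = 316.8 kcal.
Non-protein calories = 2158 − 316.8 = 1841.2 kcal.
Fat: 45% × 1841.2 = 828.54 kcal; carbohydrate: 1012.66 kcal.
Fat: 828.54 kcal ÷ 9 kcal/g = 92.06 g.

92 g/day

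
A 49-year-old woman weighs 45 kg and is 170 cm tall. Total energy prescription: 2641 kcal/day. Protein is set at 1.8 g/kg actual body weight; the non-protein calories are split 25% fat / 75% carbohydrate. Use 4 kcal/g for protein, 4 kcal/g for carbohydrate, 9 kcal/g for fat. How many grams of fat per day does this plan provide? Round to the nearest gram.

64 g/day

Protein = 1.8 × 45 = 81 g → 81 × 4 = 324 kcal.
Non-protein calories = 2641 − 324 = 2317 kcal.
Fat: 25% × 2317 = 579.25 kcal; carbohydrate: 1737.75 kcal.
Fat: 579.25 kcal ÷ 9 kcal/g = 64.3611 g.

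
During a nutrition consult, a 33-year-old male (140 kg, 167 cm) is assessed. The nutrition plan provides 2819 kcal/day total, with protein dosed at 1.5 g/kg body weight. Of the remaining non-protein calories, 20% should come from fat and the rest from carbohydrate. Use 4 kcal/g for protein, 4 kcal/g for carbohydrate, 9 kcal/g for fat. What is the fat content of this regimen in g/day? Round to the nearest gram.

44 g/day

Protein = 1.5 × 140 = 210 g → 210 × 4 = 840 kcal.
Non-protein calories = 2819 − 840 = 1979 kcal.
Fat: 20% × 1979 = 395.8 kcal; carbohydrate: 1583.2 kcal.
Fat: 395.8 kcal ÷ 9 kcal/g = 43.9778 g.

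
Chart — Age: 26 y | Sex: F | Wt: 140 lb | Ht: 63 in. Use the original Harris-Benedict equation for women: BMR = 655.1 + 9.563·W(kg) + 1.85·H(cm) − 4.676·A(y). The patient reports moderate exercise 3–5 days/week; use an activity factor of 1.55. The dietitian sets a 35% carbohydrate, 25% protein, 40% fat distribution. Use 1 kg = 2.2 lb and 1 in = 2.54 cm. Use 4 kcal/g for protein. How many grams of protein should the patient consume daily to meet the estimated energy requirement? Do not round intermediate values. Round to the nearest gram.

Convert to metric: weight = 140 ÷ 2.2 = 63.6364 kg; height = 63 × 2.54 = 160.02 cm.
Harris-Benedict: BMR = 655.1 + 9.563(63.6364) + 1.85(160.02) − 4.676(26) = 1438.1155 kcal/day.
TEE = 1438.1155 × 1.55 = 2229.0791 kcal/day.
Protein energy = 25% × 2229.0791 = 557.2698 kcal.
Protein = 557.2698 ÷ 4 kcal/g = 139.3174 g.

139 g/day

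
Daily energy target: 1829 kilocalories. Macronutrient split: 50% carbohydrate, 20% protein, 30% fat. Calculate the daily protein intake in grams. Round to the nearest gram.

91 g/day

Protein energy = 20% × 1829 = 365.8 kcal.
At 4 kcal/g: 365.8 ÷ 4 = 91.45 g.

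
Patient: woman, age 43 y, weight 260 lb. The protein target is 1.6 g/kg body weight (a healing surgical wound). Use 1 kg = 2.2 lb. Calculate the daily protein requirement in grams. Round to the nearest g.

189 g/day

Weight in kg = 260 ÷ 2.2 = 118.1818 kg.
Protein = 1.6 g/kg × 118.1818 kg = 189.0909 g/day.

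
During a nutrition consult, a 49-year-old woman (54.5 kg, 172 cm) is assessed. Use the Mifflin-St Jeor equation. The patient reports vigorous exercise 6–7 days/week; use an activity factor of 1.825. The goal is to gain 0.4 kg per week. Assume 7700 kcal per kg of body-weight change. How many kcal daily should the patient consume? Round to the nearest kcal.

2656 kcal daily

Mifflin-St Jeor (female): BMR = 10(54.5) + 6.25(172) − 5(49) − 161 = 545 + 1075 − 245 − 161 = 1214 kcal/day.
TEE = 1214 × 1.825 = 2215.55 kcal/day.
Required daily surplus = 0.4 × 7700 ÷ 7 = 440 kcal/day.
Target intake = 2215.55 + 440 = 2655.55 kcal/day.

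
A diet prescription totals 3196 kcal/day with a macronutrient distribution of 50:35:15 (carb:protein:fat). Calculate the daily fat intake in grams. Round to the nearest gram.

53 g/day

Fat energy = 15% × 3196 = 479.4 kcal.
At 9 kcal/g: 479.4 ÷ 9 = 53.2667 g.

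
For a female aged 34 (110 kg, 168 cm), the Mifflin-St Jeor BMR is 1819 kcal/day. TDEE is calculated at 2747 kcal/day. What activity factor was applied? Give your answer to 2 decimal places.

Activity factor = TEE ÷ BMR = 2747 ÷ 1819 = 1.51.

1.51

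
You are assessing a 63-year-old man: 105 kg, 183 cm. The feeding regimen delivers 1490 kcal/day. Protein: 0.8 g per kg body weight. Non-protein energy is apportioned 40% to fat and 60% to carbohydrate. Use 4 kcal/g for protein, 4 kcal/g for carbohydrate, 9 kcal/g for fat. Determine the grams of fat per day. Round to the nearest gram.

Protein = 0.8 × 105 = 84 g → 84 × 4 = 336 kcal.
Non-protein calories = 1490 − 336 = 1154 kcal.
Fat: 40% × 1154 = 461.6 kcal; carbohydrate: 692.4 kcal.
Fat: 461.6 kcal ÷ 9 kcal/g = 51.2889 g.

51 g/day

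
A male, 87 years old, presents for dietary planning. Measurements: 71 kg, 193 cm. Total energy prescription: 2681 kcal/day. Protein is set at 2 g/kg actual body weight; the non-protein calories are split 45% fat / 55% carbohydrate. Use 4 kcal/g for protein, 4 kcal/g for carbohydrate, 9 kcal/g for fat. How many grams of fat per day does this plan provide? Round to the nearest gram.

106 g/day

Protein = 2 × 71 = 142 g → 142 × 4 = 568 kcal.
Non-protein calories = 2681 − 568 = 2113 kcal.
Fat: 45% × 2113 = 950.85 kcal; carbohydrate: 1162.15 kcal.
Fat: 950.85 kcal ÷ 9 kcal/g = 105.65 g.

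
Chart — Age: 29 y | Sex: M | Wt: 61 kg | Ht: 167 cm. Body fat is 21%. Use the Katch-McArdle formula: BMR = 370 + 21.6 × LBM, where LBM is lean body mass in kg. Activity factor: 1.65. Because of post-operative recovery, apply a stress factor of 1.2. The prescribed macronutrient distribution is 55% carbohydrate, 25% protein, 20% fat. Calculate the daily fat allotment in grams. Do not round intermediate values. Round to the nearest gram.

62 g/day

LBM = 61 × (1 − 0.21) = 48.19 kg. Katch-McArdle: BMR = 370 + 21.6 × 48.19 = 1410.904 kcal/day.
TEE = 1410.904 × 1.65 = 2327.9916 kcal/day.
With stress factor 1.2: 2327.9916 × 1.2 = 2793.5899 kcal/day.
Fat energy = 20% × 2793.5899 = 558.718 kcal.
Fat = 558.718 ÷ 9 kcal/g = 62.0798 g.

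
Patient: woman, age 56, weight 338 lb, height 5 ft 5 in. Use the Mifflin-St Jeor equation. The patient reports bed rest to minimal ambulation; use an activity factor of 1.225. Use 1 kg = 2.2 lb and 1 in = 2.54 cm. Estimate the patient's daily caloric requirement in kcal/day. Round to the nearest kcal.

2606 kcal/day

Convert to metric: weight = 338 ÷ 2.2 = 153.6364 kg; height = (5×12 + 5) × 2.54 = 65 × 2.54 = 165.1 cm.
Mifflin-St Jeor (female): BMR = 10(153.6364) + 6.25(165.1) − 5(56) − 161 = 1536.3636 + 1031.875 − 280 − 161 = 2127.2386 kcal/day.
TEE = BMR × activity factor = 2127.2386 × 1.225 = 2605.8673 kcal/day.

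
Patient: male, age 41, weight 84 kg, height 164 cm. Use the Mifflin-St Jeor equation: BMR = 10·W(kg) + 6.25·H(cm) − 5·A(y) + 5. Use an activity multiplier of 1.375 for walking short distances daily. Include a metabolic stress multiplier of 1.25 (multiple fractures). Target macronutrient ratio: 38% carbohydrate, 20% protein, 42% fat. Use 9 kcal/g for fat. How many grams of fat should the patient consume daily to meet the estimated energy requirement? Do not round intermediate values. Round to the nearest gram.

Mifflin-St Jeor (male): BMR = 10(84) + 6.25(164) − 5(41) + 5 = 840 + 1025 − 205 + 5 = 1665 kcal/day.
TEE = 1665 × 1.375 = 2289.375 kcal/day.
With stress factor 1.25: 2289.375 × 1.25 = 2861.7188 kcal/day.
Fat energy = 42% × 2861.7188 = 1201.9219 kcal.
Fat = 1201.9219 ÷ 9 kcal/g = 133.5469 g.

134 g/day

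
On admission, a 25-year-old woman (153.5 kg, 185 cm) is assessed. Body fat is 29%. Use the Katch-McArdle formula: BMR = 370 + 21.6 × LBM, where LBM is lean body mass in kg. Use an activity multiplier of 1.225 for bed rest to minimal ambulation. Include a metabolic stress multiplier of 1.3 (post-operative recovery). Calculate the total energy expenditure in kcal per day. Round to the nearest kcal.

LBM = 153.5 × (1 − 0.29) = 108.985 kg. Katch-McArdle: BMR = 370 + 21.6 × 108.985 = 2724.076 kcal/day.
TEE = BMR × activity factor = 2724.076 × 1.225 = 3336.9931 kcal/day.
Apply stress factor: 3336.9931 × 1.3 = 4338.091 kcal/day.

4338 kcal per day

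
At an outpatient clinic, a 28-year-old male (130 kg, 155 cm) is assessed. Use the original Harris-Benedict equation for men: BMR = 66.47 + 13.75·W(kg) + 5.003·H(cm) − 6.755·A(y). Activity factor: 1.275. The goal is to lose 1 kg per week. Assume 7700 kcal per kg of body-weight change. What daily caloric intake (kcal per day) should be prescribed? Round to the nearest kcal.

2011 kcal per day

Harris-Benedict: BMR = 66.47 + 13.75(130) + 5.003(155) − 6.755(28) = 2440.295 kcal/day.
TEE = 2440.295 × 1.275 = 3111.3761 kcal/day.
Required daily deficit = 1 × 7700 ÷ 7 = 1100 kcal/day.
Target intake = 3111.3761 − 1100 = 2011.3761 kcal/day.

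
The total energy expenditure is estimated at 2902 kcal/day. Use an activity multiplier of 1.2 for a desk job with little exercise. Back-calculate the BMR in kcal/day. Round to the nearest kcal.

BMR = TEE ÷ activity factor = 2902 ÷ 1.2 = 2418.3333 kcal/day.

2418 kcal/day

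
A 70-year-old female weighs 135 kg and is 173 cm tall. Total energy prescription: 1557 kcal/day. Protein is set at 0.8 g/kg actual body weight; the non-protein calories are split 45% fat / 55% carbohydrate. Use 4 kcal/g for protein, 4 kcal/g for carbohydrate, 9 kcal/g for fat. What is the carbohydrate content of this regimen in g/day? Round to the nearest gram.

155 g/day

Protein = 0.8 × 135 = 108 g → 108 × 4 = 432 kcal.
Non-protein calories = 1557 − 432 = 1125 kcal.
Fat: 45% × 1125 = 506.25 kcal; carbohydrate: 618.75 kcal.
Carbohydrate: 618.75 kcal ÷ 4 kcal/g = 154.6875 g.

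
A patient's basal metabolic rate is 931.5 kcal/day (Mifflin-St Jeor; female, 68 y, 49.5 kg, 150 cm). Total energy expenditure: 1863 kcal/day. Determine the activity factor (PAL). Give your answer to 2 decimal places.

Activity factor = TEE ÷ BMR = 1863 ÷ 931.5 = 2.

2.00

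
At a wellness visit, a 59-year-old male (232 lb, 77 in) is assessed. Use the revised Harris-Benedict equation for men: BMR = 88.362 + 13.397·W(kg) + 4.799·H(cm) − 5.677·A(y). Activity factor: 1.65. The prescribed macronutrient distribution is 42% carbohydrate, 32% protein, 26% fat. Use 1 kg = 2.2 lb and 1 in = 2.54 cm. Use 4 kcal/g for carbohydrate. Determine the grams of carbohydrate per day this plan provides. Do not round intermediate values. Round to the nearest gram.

365 g/day

Convert to metric: weight = 232 ÷ 2.2 = 105.4545 kg; height = 77 × 2.54 = 195.58 cm.
Harris-Benedict: BMR = 88.362 + 13.397(105.4545) + 4.799(195.58) − 5.677(59) = 2104.782 kcal/day.
TEE = 2104.782 × 1.65 = 3472.8902 kcal/day.
Carbohydrate energy = 42% × 3472.8902 = 1458.6139 kcal.
Carbohydrate = 1458.6139 ÷ 4 kcal/g = 364.6535 g.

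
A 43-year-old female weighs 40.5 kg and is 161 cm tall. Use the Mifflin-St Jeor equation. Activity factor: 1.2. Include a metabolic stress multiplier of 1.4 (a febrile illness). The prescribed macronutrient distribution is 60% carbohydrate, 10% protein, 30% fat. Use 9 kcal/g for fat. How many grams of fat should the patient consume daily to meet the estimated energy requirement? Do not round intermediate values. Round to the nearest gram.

58 g/day

Mifflin-St Jeor (female): BMR = 10(40.5) + 6.25(161) − 5(43) − 161 = 405 + 1006.25 − 215 − 161 = 1035.25 kcal/day.
TEE = 1035.25 × 1.2 = 1242.3 kcal/day.
With stress factor 1.4: 1242.3 × 1.4 = 1739.22 kcal/day.
Fat energy = 30% × 1739.22 = 521.766 kcal.
Fat = 521.766 ÷ 9 kcal/g = 57.974 g.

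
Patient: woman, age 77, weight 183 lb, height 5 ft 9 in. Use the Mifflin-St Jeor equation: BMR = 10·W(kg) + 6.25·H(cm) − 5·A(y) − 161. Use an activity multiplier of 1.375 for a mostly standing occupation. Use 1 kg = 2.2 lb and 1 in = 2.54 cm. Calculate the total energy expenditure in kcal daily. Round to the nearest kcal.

1899 kcal daily

Convert to metric: weight = 183 ÷ 2.2 = 83.1818 kg; height = (5×12 + 9) × 2.54 = 69 × 2.54 = 175.26 cm.
Mifflin-St Jeor (female): BMR = 10(83.1818) + 6.25(175.26) − 5(77) − 161 = 831.8182 + 1095.375 − 385 − 161 = 1381.1932 kcal/day.
TEE = BMR × activity factor = 1381.1932 × 1.375 = 1899.1406 kcal/day.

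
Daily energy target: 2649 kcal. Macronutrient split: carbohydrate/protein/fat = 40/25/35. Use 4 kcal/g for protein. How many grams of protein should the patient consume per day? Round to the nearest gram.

166 g/day

Protein energy = 25% × 2649 = 662.25 kcal.
At 4 kcal/g: 662.25 ÷ 4 = 165.5625 g.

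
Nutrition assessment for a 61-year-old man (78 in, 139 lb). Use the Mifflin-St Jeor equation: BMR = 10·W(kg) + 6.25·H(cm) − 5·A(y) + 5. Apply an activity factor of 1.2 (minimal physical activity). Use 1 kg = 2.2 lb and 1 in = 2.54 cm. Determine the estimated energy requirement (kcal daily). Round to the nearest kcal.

1884 kcal daily

Convert to metric: weight = 139 ÷ 2.2 = 63.1818 kg; height = 78 × 2.54 = 198.12 cm.
Mifflin-St Jeor (male): BMR = 10(63.1818) + 6.25(198.12) − 5(61) + 5 = 631.8182 + 1238.25 − 305 + 5 = 1570.0682 kcal/day.
TEE = BMR × activity factor = 1570.0682 × 1.2 = 1884.0818 kcal/day.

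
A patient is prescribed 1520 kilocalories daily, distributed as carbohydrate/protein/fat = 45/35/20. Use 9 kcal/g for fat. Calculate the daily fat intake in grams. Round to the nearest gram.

34 g/day

Fat energy = 20% × 1520 = 304 kcal.
At 9 kcal/g: 304 ÷ 9 = 33.7778 g.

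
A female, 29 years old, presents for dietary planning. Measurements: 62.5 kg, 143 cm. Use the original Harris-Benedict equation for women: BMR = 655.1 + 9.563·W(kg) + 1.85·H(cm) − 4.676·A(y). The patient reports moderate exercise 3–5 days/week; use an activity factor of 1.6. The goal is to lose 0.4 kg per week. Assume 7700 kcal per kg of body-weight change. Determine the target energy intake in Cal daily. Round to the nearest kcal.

1771 Cal daily

Harris-Benedict: BMR = 655.1 + 9.563(62.5) + 1.85(143) − 4.676(29) = 1381.7335 kcal/day.
TEE = 1381.7335 × 1.6 = 2210.7736 kcal/day.
Required daily deficit = 0.4 × 7700 ÷ 7 = 440 kcal/day.
Target intake = 2210.7736 − 440 = 1770.7736 kcal/day.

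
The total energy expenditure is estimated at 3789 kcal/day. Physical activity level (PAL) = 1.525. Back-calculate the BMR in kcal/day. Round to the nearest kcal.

2485 kcal/day

BMR = TEE ÷ activity factor = 3789 ÷ 1.525 = 2484.5902 kcal/day.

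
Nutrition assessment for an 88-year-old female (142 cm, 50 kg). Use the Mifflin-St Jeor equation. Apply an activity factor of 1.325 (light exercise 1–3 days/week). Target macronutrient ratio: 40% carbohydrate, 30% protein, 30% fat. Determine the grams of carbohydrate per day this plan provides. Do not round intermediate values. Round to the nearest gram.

Mifflin-St Jeor (female): BMR = 10(50) + 6.25(142) − 5(88) − 161 = 500 + 887.5 − 440 − 161 = 786.5 kcal/day.
TEE = 786.5 × 1.325 = 1042.1125 kcal/day.
Carbohydrate energy = 40% × 1042.1125 = 416.845 kcal.
Carbohydrate = 416.845 ÷ 4 kcal/g = 104.2113 g.

104 g/day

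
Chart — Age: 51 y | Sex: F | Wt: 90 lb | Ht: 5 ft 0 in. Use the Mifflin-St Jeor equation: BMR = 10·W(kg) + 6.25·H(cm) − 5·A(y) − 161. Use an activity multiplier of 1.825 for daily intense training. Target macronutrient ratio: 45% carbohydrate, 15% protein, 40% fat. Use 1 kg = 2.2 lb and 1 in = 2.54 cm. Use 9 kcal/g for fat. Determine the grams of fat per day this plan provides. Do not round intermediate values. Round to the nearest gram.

Convert to metric: weight = 90 ÷ 2.2 = 40.9091 kg; height = (5×12 + 0) × 2.54 = 60 × 2.54 = 152.4 cm.
Mifflin-St Jeor (female): BMR = 10(40.9091) + 6.25(152.4) − 5(51) − 161 = 409.0909 + 952.5 − 255 − 161 = 945.5909 kcal/day.
TEE = 945.5909 × 1.825 = 1725.7034 kcal/day.
Fat energy = 40% × 1725.7034 = 690.2814 kcal.
Fat = 690.2814 ÷ 9 kcal/g = 76.6979 g.

77 g/day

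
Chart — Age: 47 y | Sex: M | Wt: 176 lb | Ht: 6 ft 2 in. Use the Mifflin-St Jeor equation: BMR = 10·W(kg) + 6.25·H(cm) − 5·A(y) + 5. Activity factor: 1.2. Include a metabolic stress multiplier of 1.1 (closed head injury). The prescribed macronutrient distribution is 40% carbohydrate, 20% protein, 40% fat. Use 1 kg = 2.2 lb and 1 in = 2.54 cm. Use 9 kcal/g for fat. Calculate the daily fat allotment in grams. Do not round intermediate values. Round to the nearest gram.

Convert to metric: weight = 176 ÷ 2.2 = 80 kg; height = (6×12 + 2) × 2.54 = 74 × 2.54 = 187.96 cm.
Mifflin-St Jeor (male): BMR = 10(80) + 6.25(187.96) − 5(47) + 5 = 800 + 1174.75 − 235 + 5 = 1744.75 kcal/day.
TEE = 1744.75 × 1.2 = 2093.7 kcal/day.
With stress factor 1.1: 2093.7 × 1.1 = 2303.07 kcal/day.
Fat energy = 40% × 2303.07 = 921.228 kcal.
Fat = 921.228 ÷ 9 kcal/g = 102.3587 g.

102 g/day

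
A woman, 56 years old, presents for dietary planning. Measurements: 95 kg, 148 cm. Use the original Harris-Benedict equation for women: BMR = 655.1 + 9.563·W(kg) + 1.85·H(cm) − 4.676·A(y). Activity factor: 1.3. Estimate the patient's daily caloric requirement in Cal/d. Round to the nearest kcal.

2048 Cal/d

Harris-Benedict: BMR = 655.1 + 9.563(95) + 1.85(148) − 4.676(56) = 1575.529 kcal/day.
TEE = BMR × activity factor = 1575.529 × 1.3 = 2048.1877 kcal/day.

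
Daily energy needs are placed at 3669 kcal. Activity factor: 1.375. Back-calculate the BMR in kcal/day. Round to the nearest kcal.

BMR = TEE ÷ activity factor = 3669 ÷ 1.375 = 2668.3636 kcal/day.

2668 kcal/day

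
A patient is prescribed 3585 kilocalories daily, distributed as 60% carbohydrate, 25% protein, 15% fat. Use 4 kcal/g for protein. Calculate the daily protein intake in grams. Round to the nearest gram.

224 g/day

Protein energy = 25% × 3585 = 896.25 kcal.
At 4 kcal/g: 896.25 ÷ 4 = 224.0625 g.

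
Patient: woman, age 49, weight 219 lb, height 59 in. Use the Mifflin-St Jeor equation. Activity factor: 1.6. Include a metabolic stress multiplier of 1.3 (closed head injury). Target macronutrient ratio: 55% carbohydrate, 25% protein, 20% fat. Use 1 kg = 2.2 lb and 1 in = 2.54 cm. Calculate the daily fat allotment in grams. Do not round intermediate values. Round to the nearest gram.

Convert to metric: weight = 219 ÷ 2.2 = 99.5455 kg; height = 59 × 2.54 = 149.86 cm.
Mifflin-St Jeor (female): BMR = 10(99.5455) + 6.25(149.86) − 5(49) − 161 = 995.4545 + 936.625 − 245 − 161 = 1526.0795 kcal/day.
TEE = 1526.0795 × 1.6 = 2441.7273 kcal/day.
With stress factor 1.3: 2441.7273 × 1.3 = 3174.2455 kcal/day.
Fat energy = 20% × 3174.2455 = 634.8491 kcal.
Fat = 634.8491 ÷ 9 kcal/g = 70.5388 g.

71 g/day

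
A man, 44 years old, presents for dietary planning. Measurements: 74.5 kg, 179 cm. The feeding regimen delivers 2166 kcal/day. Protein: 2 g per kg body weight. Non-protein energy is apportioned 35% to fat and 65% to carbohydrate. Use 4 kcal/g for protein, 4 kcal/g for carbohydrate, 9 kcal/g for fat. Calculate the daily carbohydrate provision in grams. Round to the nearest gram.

Protein = 2 × 74.5 = 149 g → 149 × 4 = 596 kcal.
Non-protein calories = 2166 − 596 = 1570 kcal.
Fat: 35% × 1570 = 549.5 kcal; carbohydrate: 1020.5 kcal.
Carbohydrate: 1020.5 kcal ÷ 4 kcal/g = 255.125 g.

255 g/day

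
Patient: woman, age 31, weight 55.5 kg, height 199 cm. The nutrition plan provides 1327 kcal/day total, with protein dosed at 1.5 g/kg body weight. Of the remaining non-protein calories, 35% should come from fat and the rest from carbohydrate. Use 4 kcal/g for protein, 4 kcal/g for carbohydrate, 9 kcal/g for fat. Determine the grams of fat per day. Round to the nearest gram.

39 g/day

Protein = 1.5 × 55.5 = 83.25 g → 83.25 × 4 = 333 kcal.
Non-protein calories = 1327 − 333 = 994 kcal.
Fat: 35% × 994 = 347.9 kcal; carbohydrate: 646.1 kcal.
Fat: 347.9 kcal ÷ 9 kcal/g = 38.6556 g.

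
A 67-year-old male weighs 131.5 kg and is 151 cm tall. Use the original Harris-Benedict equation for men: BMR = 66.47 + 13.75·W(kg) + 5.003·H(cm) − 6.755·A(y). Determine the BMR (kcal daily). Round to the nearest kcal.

2177 kcal daily

Harris-Benedict: BMR = 66.47 + 13.75(131.5) + 5.003(151) − 6.755(67) = 2177.463 kcal/day.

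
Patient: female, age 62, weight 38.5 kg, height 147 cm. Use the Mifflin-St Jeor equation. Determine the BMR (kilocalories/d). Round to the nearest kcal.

Mifflin-St Jeor (female): BMR = 10(38.5) + 6.25(147) − 5(62) − 161 = 385 + 918.75 − 310 − 161 = 832.75 kcal/day.

833 kilocalories/d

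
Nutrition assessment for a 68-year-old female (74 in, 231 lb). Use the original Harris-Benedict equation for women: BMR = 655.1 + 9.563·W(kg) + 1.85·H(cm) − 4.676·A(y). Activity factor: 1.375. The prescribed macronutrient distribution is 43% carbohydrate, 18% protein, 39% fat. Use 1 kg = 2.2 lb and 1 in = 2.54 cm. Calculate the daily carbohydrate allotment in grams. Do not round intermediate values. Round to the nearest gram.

250 g/day

Convert to metric: weight = 231 ÷ 2.2 = 105 kg; height = 74 × 2.54 = 187.96 cm.
Harris-Benedict: BMR = 655.1 + 9.563(105) + 1.85(187.96) − 4.676(68) = 1688.973 kcal/day.
TEE = 1688.973 × 1.375 = 2322.3379 kcal/day.
Carbohydrate energy = 43% × 2322.3379 = 998.6053 kcal.
Carbohydrate = 998.6053 ÷ 4 kcal/g = 249.6513 g.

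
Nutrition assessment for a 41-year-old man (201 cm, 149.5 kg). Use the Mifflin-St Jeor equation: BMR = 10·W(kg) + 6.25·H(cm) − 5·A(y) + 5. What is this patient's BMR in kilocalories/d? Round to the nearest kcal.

Mifflin-St Jeor (male): BMR = 10(149.5) + 6.25(201) − 5(41) + 5 = 1495 + 1256.25 − 205 + 5 = 2551.25 kcal/day.

2551 kilocalories/d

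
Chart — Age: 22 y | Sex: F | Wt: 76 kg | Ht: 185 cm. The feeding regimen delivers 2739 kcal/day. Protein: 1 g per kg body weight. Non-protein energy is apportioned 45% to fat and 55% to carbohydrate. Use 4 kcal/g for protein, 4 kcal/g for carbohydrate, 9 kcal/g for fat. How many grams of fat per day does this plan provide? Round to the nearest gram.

Protein = 1 × 76 = 76 g → 76 × 4 = 304 kcal.
Non-protein calories = 2739 − 304 = 2435 kcal.
Fat: 45% × 2435 = 1095.75 kcal; carbohydrate: 1339.25 kcal.
Fat: 1095.75 kcal ÷ 9 kcal/g = 121.75 g.

122 g/day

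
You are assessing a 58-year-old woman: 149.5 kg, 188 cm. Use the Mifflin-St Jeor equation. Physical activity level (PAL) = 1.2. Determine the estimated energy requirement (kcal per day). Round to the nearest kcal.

Mifflin-St Jeor (female): BMR = 10(149.5) + 6.25(188) − 5(58) − 161 = 1495 + 1175 − 290 − 161 = 2219 kcal/day.
TEE = BMR × activity factor = 2219 × 1.2 = 2662.8 kcal/day.

2663 kcal per day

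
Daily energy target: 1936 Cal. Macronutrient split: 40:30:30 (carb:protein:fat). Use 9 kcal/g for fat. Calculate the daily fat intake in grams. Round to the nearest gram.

Fat energy = 30% × 1936 = 580.8 kcal.
At 9 kcal/g: 580.8 ÷ 9 = 64.5333 g.

65 g/day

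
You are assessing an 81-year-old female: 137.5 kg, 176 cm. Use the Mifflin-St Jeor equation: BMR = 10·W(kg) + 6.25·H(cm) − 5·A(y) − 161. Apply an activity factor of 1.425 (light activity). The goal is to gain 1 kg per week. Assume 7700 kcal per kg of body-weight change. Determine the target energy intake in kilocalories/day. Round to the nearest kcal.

3820 kilocalories/day

Mifflin-St Jeor (female): BMR = 10(137.5) + 6.25(176) − 5(81) − 161 = 1375 + 1100 − 405 − 161 = 1909 kcal/day.
TEE = 1909 × 1.425 = 2720.325 kcal/day.
Required daily surplus = 1 × 7700 ÷ 7 = 1100 kcal/day.
Target intake = 2720.325 + 1100 = 3820.325 kcal/day.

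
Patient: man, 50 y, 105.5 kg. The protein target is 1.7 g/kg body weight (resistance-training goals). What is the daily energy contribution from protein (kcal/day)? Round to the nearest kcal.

717 kcal/day

Protein = 1.7 g/kg × 105.5 kg = 179.35 g/day.
Protein energy = 179.35 g × 4 kcal/g = 717.4 kcal/day.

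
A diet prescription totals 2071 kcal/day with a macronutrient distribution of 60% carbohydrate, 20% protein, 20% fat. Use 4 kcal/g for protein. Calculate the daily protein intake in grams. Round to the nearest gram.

104 g/day

Protein energy = 20% × 2071 = 414.2 kcal.
At 4 kcal/g: 414.2 ÷ 4 = 103.55 g.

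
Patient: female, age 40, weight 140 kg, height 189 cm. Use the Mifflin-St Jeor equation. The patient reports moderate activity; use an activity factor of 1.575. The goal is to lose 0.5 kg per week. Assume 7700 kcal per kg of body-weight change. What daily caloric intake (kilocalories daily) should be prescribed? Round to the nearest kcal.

2947 kilocalories daily

Mifflin-St Jeor (female): BMR = 10(140) + 6.25(189) − 5(40) − 161 = 1400 + 1181.25 − 200 − 161 = 2220.25 kcal/day.
TEE = 2220.25 × 1.575 = 3496.8938 kcal/day.
Required daily deficit = 0.5 × 7700 ÷ 7 = 550 kcal/day.
Target intake = 3496.8938 − 550 = 2946.8938 kcal/day.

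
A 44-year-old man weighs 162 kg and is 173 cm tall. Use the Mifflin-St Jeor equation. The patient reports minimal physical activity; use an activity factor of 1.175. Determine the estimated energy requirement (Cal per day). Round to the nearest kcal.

Mifflin-St Jeor (male): BMR = 10(162) + 6.25(173) − 5(44) + 5 = 1620 + 1081.25 − 220 + 5 = 2486.25 kcal/day.
TEE = BMR × activity factor = 2486.25 × 1.175 = 2921.3438 kcal/day.

2921 Cal per day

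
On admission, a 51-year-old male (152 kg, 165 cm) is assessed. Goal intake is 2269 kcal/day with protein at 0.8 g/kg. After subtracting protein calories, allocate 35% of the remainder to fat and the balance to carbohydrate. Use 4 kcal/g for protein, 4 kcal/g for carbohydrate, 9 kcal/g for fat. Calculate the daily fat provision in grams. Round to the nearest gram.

69 g/day

Protein = 0.8 × 152 = 121.6 g → 121.6 × 4 = 486.4 kcal.
Non-protein calories = 2269 − 486.4 = 1782.6 kcal.
Fat: 35% × 1782.6 = 623.91 kcal; carbohydrate: 1158.69 kcal.
Fat: 623.91 kcal ÷ 9 kcal/g = 69.3233 g.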